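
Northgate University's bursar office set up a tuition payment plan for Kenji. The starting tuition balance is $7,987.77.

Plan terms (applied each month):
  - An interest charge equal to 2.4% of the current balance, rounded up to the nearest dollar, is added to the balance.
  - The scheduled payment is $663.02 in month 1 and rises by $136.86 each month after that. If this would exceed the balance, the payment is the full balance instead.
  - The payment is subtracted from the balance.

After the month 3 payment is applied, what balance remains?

Month 1: opening $7,987.77; interest $192.00 → $8,179.77; payment $663.02; balance $7,516.75
Month 2: opening $7,516.75; interest $181.00 → $7,697.75; payment $799.88; balance $6,897.87
Month 3: opening $6,897.87; interest $166.00 → $7,063.87; payment $936.74; balance $6,127.13

$6,127.13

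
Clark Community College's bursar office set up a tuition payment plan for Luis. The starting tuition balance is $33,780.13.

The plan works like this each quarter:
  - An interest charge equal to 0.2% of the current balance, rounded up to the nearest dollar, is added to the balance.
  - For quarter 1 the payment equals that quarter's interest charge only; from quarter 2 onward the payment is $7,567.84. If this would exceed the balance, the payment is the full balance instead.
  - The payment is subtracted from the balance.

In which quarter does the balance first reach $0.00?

6

# | Opening | Interest | Payment | End bal
1 | $33,780.13 | $68.00 | $68.00 | $33,780.13
2 | $33,780.13 | $68.00 | $7,567.84 | $26,280.29
3 | $26,280.29 | $53.00 | $7,567.84 | $18,765.45
4 | $18,765.45 | $38.00 | $7,567.84 | $11,235.61
5 | $11,235.61 | $23.00 | $7,567.84 | $3,690.77
6 | $3,690.77 | $8.00 | $3,698.77 | $0.00
Balance reaches $0.00 in quarter 6.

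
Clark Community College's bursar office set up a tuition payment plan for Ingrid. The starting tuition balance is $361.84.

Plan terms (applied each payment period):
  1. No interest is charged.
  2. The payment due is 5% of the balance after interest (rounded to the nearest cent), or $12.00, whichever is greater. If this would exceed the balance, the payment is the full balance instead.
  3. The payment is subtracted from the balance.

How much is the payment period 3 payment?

Payment period 1: $361.84 − $18.09 → $343.75
Payment period 2: $343.75 − $17.19 → $326.56
Payment period 3: $326.56 − $16.33 → $310.23

$16.33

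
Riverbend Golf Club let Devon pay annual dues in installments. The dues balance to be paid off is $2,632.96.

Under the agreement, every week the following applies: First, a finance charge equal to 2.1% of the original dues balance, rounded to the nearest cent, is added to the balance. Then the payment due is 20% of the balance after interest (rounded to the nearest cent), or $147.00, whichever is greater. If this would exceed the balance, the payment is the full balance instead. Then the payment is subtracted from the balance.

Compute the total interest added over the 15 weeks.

Week 1: $2,632.96 +$55.29 interest = $2,688.25; pay $537.65 → $2,150.60
Week 2: $2,150.60 +$55.29 interest = $2,205.89; pay $441.18 → $1,764.71
Week 3: $1,764.71 +$55.29 interest = $1,820.00; pay $364.00 → $1,456.00
Week 4: $1,456.00 +$55.29 interest = $1,511.29; pay $302.26 → $1,209.03
Week 5: $1,209.03 +$55.29 interest = $1,264.32; pay $252.86 → $1,011.46
Week 6: $1,011.46 +$55.29 interest = $1,066.75; pay $213.35 → $853.40
Week 7: $853.40 +$55.29 interest = $908.69; pay $181.74 → $726.95
Week 8: $726.95 +$55.29 interest = $782.24; pay $156.45 → $625.79
Week 9: $625.79 +$55.29 interest = $681.08; pay $147.00 → $534.08
Week 10: $534.08 +$55.29 interest = $589.37; pay $147.00 → $442.37
Week 11: $442.37 +$55.29 interest = $497.66; pay $147.00 → $350.66
Week 12: $350.66 +$55.29 interest = $405.95; pay $147.00 → $258.95
Week 13: $258.95 +$55.29 interest = $314.24; pay $147.00 → $167.24
Week 14: $167.24 +$55.29 interest = $222.53; pay $147.00 → $75.53
Week 15: $75.53 +$55.29 interest = $130.82; pay $130.82 → $0.00
Total interest: $55.29 + $55.29 + $55.29 + $55.29 + $55.29 + $55.29 + $55.29 + $55.29 + $55.29 + $55.29 + $55.29 + $55.29 + $55.29 + $55.29 + $55.29 = $829.35

$829.35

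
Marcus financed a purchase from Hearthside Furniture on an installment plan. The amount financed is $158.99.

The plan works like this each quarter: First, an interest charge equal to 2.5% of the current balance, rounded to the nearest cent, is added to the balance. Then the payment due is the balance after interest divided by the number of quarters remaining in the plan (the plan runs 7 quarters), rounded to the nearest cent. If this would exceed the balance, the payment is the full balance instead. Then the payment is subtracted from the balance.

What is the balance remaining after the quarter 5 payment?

Quarter 1: opening $158.99; interest $3.97 → $162.96; payment $23.28; balance $139.68
Quarter 2: opening $139.68; interest $3.49 → $143.17; payment $23.86; balance $119.31
Quarter 3: opening $119.31; interest $2.98 → $122.29; payment $24.46; balance $97.83
Quarter 4: opening $97.83; interest $2.45 → $100.28; payment $25.07; balance $75.21
Quarter 5: opening $75.21; interest $1.88 → $77.09; payment $25.70; balance $51.39

$51.39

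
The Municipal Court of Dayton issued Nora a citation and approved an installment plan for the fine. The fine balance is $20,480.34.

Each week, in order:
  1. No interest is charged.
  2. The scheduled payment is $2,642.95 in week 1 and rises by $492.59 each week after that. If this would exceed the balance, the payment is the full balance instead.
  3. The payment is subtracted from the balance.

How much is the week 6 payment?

Week 1: opening $20,480.34; payment $2,642.95; balance $17,837.39
Week 2: opening $17,837.39; payment $3,135.54; balance $14,701.85
Week 3: opening $14,701.85; payment $3,628.13; balance $11,073.72
Week 4: opening $11,073.72; payment $4,120.72; balance $6,953.00
Week 5: opening $6,953.00; payment $4,613.31; balance $2,339.69
Week 6: opening $2,339.69; payment $2,339.69; balance $0.00

$2,339.69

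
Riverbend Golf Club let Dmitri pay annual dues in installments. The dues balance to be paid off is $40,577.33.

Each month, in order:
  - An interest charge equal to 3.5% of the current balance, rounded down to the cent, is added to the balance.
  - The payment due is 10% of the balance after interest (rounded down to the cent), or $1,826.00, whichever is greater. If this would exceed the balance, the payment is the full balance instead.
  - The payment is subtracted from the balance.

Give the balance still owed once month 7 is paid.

$24,692.40

Month 1: $40,577.33 +$1,420.20 interest = $41,997.53; pay $4,199.75 → $37,797.78
Month 2: $37,797.78 +$1,322.92 interest = $39,120.70; pay $3,912.07 → $35,208.63
Month 3: $35,208.63 +$1,232.30 interest = $36,440.93; pay $3,644.09 → $32,796.84
Month 4: $32,796.84 +$1,147.88 interest = $33,944.72; pay $3,394.47 → $30,550.25
Month 5: $30,550.25 +$1,069.25 interest = $31,619.50; pay $3,161.95 → $28,457.55
Month 6: $28,457.55 +$996.01 interest = $29,453.56; pay $2,945.35 → $26,508.21
Month 7: $26,508.21 +$927.78 interest = $27,435.99; pay $2,743.59 → $24,692.40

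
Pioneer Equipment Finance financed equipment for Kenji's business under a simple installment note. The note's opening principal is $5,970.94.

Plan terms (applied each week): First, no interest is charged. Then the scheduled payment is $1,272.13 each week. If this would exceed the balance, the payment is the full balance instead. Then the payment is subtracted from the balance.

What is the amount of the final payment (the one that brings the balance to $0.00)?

# | Opening | Payment | End bal
1 | $5,970.94 | $1,272.13 | $4,698.81
2 | $4,698.81 | $1,272.13 | $3,426.68
3 | $3,426.68 | $1,272.13 | $2,154.55
4 | $2,154.55 | $1,272.13 | $882.42
5 | $882.42 | $882.42 | $0.00

$882.42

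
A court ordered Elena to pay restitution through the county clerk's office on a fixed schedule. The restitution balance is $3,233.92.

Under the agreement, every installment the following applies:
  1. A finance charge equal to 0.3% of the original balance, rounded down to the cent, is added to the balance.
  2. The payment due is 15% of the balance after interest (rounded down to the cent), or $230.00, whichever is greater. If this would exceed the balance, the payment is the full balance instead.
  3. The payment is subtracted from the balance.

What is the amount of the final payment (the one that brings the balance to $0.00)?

$153.40

Installment 1: $3,233.92 +$9.70 interest = $3,243.62; pay $486.54 → $2,757.08
Installment 2: $2,757.08 +$9.70 interest = $2,766.78; pay $415.01 → $2,351.77
Installment 3: $2,351.77 +$9.70 interest = $2,361.47; pay $354.22 → $2,007.25
Installment 4: $2,007.25 +$9.70 interest = $2,016.95; pay $302.54 → $1,714.41
Installment 5: $1,714.41 +$9.70 interest = $1,724.11; pay $258.61 → $1,465.50
Installment 6: $1,465.50 +$9.70 interest = $1,475.20; pay $230.00 → $1,245.20
Installment 7: $1,245.20 +$9.70 interest = $1,254.90; pay $230.00 → $1,024.90
Installment 8: $1,024.90 +$9.70 interest = $1,034.60; pay $230.00 → $804.60
Installment 9: $804.60 +$9.70 interest = $814.30; pay $230.00 → $584.30
Installment 10: $584.30 +$9.70 interest = $594.00; pay $230.00 → $364.00
Installment 11: $364.00 +$9.70 interest = $373.70; pay $230.00 → $143.70
Installment 12: $143.70 +$9.70 interest = $153.40; pay $153.40 → $0.00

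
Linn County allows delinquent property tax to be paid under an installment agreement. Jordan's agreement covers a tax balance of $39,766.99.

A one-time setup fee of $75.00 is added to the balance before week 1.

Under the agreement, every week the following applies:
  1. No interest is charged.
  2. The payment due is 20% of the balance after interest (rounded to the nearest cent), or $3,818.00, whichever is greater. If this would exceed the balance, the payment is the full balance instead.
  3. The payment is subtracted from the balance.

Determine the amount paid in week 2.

$6,374.72

# | Opening | Payment | End bal
1 | $39,841.99 | $7,968.40 | $31,873.59
2 | $31,873.59 | $6,374.72 | $25,498.87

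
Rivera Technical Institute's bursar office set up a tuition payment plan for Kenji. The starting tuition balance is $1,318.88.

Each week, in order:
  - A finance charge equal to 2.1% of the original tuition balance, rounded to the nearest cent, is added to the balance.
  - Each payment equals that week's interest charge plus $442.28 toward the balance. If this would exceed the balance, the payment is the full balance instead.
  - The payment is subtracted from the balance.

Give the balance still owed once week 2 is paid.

Week 1: opening $1,318.88; interest $27.70 → $1,346.58; payment $469.98; balance $876.60
Week 2: opening $876.60; interest $27.70 → $904.30; payment $469.98; balance $434.32

$434.32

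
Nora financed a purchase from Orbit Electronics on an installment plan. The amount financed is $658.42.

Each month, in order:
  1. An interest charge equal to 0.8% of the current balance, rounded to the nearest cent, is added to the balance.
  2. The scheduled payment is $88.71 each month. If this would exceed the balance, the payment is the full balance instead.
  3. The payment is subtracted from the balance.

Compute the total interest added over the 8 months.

Month 1: $658.42 +$5.27 interest = $663.69; pay $88.71 → $574.98
Month 2: $574.98 +$4.60 interest = $579.58; pay $88.71 → $490.87
Month 3: $490.87 +$3.93 interest = $494.80; pay $88.71 → $406.09
Month 4: $406.09 +$3.25 interest = $409.34; pay $88.71 → $320.63
Month 5: $320.63 +$2.57 interest = $323.20; pay $88.71 → $234.49
Month 6: $234.49 +$1.88 interest = $236.37; pay $88.71 → $147.66
Month 7: $147.66 +$1.18 interest = $148.84; pay $88.71 → $60.13
Month 8: $60.13 +$0.48 interest = $60.61; pay $60.61 → $0.00
Total interest: $5.27 + $4.60 + $3.93 + $3.25 + $2.57 + $1.88 + $1.18 + $0.48 = $23.16

$23.16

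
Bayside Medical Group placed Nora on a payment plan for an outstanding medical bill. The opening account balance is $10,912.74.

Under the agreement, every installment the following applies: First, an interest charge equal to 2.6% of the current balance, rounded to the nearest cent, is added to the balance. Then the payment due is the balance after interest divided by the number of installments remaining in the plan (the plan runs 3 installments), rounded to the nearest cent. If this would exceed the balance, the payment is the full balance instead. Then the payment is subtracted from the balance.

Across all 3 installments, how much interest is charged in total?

Installment 1: $10,912.74 +$283.73 interest = $11,196.47; pay $3,732.16 → $7,464.31
Installment 2: $7,464.31 +$194.07 interest = $7,658.38; pay $3,829.19 → $3,829.19
Installment 3: $3,829.19 +$99.56 interest = $3,928.75; pay $3,928.75 → $0.00
Total interest: $283.73 + $194.07 + $99.56 = $577.36

$577.36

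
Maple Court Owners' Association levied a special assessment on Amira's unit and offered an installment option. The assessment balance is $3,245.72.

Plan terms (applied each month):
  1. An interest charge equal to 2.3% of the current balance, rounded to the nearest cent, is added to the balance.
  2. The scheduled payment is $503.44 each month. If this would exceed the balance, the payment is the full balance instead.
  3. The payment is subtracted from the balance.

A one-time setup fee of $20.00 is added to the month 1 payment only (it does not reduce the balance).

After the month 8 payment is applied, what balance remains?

$0.00

Month 1: opening $3,245.72; interest $74.65 → $3,320.37; payment $503.44 (+ $20.00 fee); balance $2,816.93
Month 2: opening $2,816.93; interest $64.79 → $2,881.72; payment $503.44; balance $2,378.28
Month 3: opening $2,378.28; interest $54.70 → $2,432.98; payment $503.44; balance $1,929.54
Month 4: opening $1,929.54; interest $44.38 → $1,973.92; payment $503.44; balance $1,470.48
Month 5: opening $1,470.48; interest $33.82 → $1,504.30; payment $503.44; balance $1,000.86
Month 6: opening $1,000.86; interest $23.02 → $1,023.88; payment $503.44; balance $520.44
Month 7: opening $520.44; interest $11.97 → $532.41; payment $503.44; balance $28.97
Month 8: opening $28.97; interest $0.67 → $29.64; payment $29.64; balance $0.00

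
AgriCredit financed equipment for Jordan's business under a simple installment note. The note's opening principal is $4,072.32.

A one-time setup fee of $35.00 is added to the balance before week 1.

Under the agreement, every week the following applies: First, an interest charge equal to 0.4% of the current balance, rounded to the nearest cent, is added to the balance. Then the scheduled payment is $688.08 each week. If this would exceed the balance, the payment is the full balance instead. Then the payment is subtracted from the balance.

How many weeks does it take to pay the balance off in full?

7

Week 1: opening $4,107.32; interest $16.43 → $4,123.75; payment $688.08; balance $3,435.67
Week 2: opening $3,435.67; interest $13.74 → $3,449.41; payment $688.08; balance $2,761.33
Week 3: opening $2,761.33; interest $11.05 → $2,772.38; payment $688.08; balance $2,084.30
Week 4: opening $2,084.30; interest $8.34 → $2,092.64; payment $688.08; balance $1,404.56
Week 5: opening $1,404.56; interest $5.62 → $1,410.18; payment $688.08; balance $722.10
Week 6: opening $722.10; interest $2.89 → $724.99; payment $688.08; balance $36.91
Week 7: opening $36.91; interest $0.15 → $37.06; payment $37.06; balance $0.00
Balance reaches $0.00 in week 7.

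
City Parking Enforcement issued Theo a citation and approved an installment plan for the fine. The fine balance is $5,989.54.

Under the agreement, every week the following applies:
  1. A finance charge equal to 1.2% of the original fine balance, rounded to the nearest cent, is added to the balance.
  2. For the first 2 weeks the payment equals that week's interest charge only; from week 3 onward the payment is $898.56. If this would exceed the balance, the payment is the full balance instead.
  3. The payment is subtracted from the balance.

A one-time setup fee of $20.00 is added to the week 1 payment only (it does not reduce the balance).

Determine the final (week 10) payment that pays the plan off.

$274.58

# | Opening | Interest | Payment | Fee | End bal
1 | $5,989.54 | $71.87 | $71.87 | $20.00 | $5,989.54
2 | $5,989.54 | $71.87 | $71.87 | — | $5,989.54
3 | $5,989.54 | $71.87 | $898.56 | — | $5,162.85
4 | $5,162.85 | $71.87 | $898.56 | — | $4,336.16
5 | $4,336.16 | $71.87 | $898.56 | — | $3,509.47
6 | $3,509.47 | $71.87 | $898.56 | — | $2,682.78
7 | $2,682.78 | $71.87 | $898.56 | — | $1,856.09
8 | $1,856.09 | $71.87 | $898.56 | — | $1,029.40
9 | $1,029.40 | $71.87 | $898.56 | — | $202.71
10 | $202.71 | $71.87 | $274.58 | — | $0.00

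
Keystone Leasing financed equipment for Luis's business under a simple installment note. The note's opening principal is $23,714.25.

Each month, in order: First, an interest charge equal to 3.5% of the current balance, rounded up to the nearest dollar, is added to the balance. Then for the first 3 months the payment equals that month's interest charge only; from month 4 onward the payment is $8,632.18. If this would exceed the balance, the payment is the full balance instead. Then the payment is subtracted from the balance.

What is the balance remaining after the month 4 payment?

# | Opening | Interest | Payment | End bal
1 | $23,714.25 | $830.00 | $830.00 | $23,714.25
2 | $23,714.25 | $830.00 | $830.00 | $23,714.25
3 | $23,714.25 | $830.00 | $830.00 | $23,714.25
4 | $23,714.25 | $830.00 | $8,632.18 | $15,912.07

$15,912.07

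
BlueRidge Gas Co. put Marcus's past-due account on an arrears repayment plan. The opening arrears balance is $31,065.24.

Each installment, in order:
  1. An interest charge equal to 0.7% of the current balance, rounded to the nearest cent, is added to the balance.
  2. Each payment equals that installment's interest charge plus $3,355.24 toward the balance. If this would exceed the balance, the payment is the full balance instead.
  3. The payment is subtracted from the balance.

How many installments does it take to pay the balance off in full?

Installment 1: $31,065.24 +$217.46 interest = $31,282.70; pay $3,572.70 → $27,710.00
Installment 2: $27,710.00 +$193.97 interest = $27,903.97; pay $3,549.21 → $24,354.76
Installment 3: $24,354.76 +$170.48 interest = $24,525.24; pay $3,525.72 → $20,999.52
Installment 4: $20,999.52 +$147.00 interest = $21,146.52; pay $3,502.24 → $17,644.28
Installment 5: $17,644.28 +$123.51 interest = $17,767.79; pay $3,478.75 → $14,289.04
Installment 6: $14,289.04 +$100.02 interest = $14,389.06; pay $3,455.26 → $10,933.80
Installment 7: $10,933.80 +$76.54 interest = $11,010.34; pay $3,431.78 → $7,578.56
Installment 8: $7,578.56 +$53.05 interest = $7,631.61; pay $3,408.29 → $4,223.32
Installment 9: $4,223.32 +$29.56 interest = $4,252.88; pay $3,384.80 → $868.08
Installment 10: $868.08 +$6.08 interest = $874.16; pay $874.16 → $0.00
Balance reaches $0.00 in installment 10.

10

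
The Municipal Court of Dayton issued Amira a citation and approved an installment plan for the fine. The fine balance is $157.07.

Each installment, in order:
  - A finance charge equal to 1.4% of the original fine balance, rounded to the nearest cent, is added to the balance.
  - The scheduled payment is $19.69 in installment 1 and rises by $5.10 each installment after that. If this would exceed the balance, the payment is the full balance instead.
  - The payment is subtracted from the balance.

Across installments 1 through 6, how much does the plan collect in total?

$170.27

Installment 1: $157.07 +$2.20 interest = $159.27; pay $19.69 → $139.58
Installment 2: $139.58 +$2.20 interest = $141.78; pay $24.79 → $116.99
Installment 3: $116.99 +$2.20 interest = $119.19; pay $29.89 → $89.30
Installment 4: $89.30 +$2.20 interest = $91.50; pay $34.99 → $56.51
Installment 5: $56.51 +$2.20 interest = $58.71; pay $40.09 → $18.62
Installment 6: $18.62 +$2.20 interest = $20.82; pay $20.82 → $0.00
Total paid: $170.27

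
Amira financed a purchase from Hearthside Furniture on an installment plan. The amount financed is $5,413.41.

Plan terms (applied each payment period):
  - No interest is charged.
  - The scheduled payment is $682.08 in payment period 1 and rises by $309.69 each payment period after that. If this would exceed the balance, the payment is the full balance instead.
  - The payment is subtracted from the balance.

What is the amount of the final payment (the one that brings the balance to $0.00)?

$826.95

Payment period 1: $5,413.41 − $682.08 → $4,731.33
Payment period 2: $4,731.33 − $991.77 → $3,739.56
Payment period 3: $3,739.56 − $1,301.46 → $2,438.10
Payment period 4: $2,438.10 − $1,611.15 → $826.95
Payment period 5: $826.95 − $826.95 → $0.00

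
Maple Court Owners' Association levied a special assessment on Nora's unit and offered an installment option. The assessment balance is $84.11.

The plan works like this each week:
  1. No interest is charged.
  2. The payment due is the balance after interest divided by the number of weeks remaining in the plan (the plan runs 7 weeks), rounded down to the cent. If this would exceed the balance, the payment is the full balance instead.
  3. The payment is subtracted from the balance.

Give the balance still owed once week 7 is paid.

Week 1: opening $84.11; payment $12.01; balance $72.10
Week 2: opening $72.10; payment $12.01; balance $60.09
Week 3: opening $60.09; payment $12.01; balance $48.08
Week 4: opening $48.08; payment $12.02; balance $36.06
Week 5: opening $36.06; payment $12.02; balance $24.04
Week 6: opening $24.04; payment $12.02; balance $12.02
Week 7: opening $12.02; payment $12.02; balance $0.00

$0.00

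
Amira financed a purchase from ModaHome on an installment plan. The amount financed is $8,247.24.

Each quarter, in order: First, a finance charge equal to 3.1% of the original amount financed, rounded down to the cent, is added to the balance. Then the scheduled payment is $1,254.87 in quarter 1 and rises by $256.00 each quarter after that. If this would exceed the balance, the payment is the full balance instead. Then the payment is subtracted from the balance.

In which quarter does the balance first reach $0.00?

6

Quarter 1: $8,247.24 +$255.66 interest = $8,502.90; pay $1,254.87 → $7,248.03
Quarter 2: $7,248.03 +$255.66 interest = $7,503.69; pay $1,510.87 → $5,992.82
Quarter 3: $5,992.82 +$255.66 interest = $6,248.48; pay $1,766.87 → $4,481.61
Quarter 4: $4,481.61 +$255.66 interest = $4,737.27; pay $2,022.87 → $2,714.40
Quarter 5: $2,714.40 +$255.66 interest = $2,970.06; pay $2,278.87 → $691.19
Quarter 6: $691.19 +$255.66 interest = $946.85; pay $946.85 → $0.00
Balance reaches $0.00 in quarter 6.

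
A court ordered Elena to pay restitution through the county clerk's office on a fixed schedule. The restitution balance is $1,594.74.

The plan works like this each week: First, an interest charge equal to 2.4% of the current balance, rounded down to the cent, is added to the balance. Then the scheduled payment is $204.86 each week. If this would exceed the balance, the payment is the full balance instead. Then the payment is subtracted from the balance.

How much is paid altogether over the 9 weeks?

$1,786.85

Week 1: opening $1,594.74; interest $38.27 → $1,633.01; payment $204.86; balance $1,428.15
Week 2: opening $1,428.15; interest $34.27 → $1,462.42; payment $204.86; balance $1,257.56
Week 3: opening $1,257.56; interest $30.18 → $1,287.74; payment $204.86; balance $1,082.88
Week 4: opening $1,082.88; interest $25.98 → $1,108.86; payment $204.86; balance $904.00
Week 5: opening $904.00; interest $21.69 → $925.69; payment $204.86; balance $720.83
Week 6: opening $720.83; interest $17.29 → $738.12; payment $204.86; balance $533.26
Week 7: opening $533.26; interest $12.79 → $546.05; payment $204.86; balance $341.19
Week 8: opening $341.19; interest $8.18 → $349.37; payment $204.86; balance $144.51
Week 9: opening $144.51; interest $3.46 → $147.97; payment $147.97; balance $0.00
Total paid: $1,786.85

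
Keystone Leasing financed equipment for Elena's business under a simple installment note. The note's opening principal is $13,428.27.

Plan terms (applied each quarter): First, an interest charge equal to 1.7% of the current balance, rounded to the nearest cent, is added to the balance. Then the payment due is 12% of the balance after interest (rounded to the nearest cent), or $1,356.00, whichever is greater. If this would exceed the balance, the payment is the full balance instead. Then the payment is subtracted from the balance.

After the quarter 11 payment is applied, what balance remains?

$0.00

Quarter 1: opening $13,428.27; interest $228.28 → $13,656.55; payment $1,638.79; balance $12,017.76
Quarter 2: opening $12,017.76; interest $204.30 → $12,222.06; payment $1,466.65; balance $10,755.41
Quarter 3: opening $10,755.41; interest $182.84 → $10,938.25; payment $1,356.00; balance $9,582.25
Quarter 4: opening $9,582.25; interest $162.90 → $9,745.15; payment $1,356.00; balance $8,389.15
Quarter 5: opening $8,389.15; interest $142.62 → $8,531.77; payment $1,356.00; balance $7,175.77
Quarter 6: opening $7,175.77; interest $121.99 → $7,297.76; payment $1,356.00; balance $5,941.76
Quarter 7: opening $5,941.76; interest $101.01 → $6,042.77; payment $1,356.00; balance $4,686.77
Quarter 8: opening $4,686.77; interest $79.68 → $4,766.45; payment $1,356.00; balance $3,410.45
Quarter 9: opening $3,410.45; interest $57.98 → $3,468.43; payment $1,356.00; balance $2,112.43
Quarter 10: opening $2,112.43; interest $35.91 → $2,148.34; payment $1,356.00; balance $792.34
Quarter 11: opening $792.34; interest $13.47 → $805.81; payment $805.81; balance $0.00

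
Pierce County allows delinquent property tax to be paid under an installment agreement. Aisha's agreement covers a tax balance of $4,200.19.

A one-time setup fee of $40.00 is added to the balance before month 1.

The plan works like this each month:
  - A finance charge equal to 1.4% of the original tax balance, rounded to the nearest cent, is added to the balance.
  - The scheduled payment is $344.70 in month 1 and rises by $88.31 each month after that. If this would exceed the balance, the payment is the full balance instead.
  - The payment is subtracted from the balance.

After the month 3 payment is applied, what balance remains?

$3,117.56

Month 1: $4,240.19 +$58.80 interest = $4,298.99; pay $344.70 → $3,954.29
Month 2: $3,954.29 +$58.80 interest = $4,013.09; pay $433.01 → $3,580.08
Month 3: $3,580.08 +$58.80 interest = $3,638.88; pay $521.32 → $3,117.56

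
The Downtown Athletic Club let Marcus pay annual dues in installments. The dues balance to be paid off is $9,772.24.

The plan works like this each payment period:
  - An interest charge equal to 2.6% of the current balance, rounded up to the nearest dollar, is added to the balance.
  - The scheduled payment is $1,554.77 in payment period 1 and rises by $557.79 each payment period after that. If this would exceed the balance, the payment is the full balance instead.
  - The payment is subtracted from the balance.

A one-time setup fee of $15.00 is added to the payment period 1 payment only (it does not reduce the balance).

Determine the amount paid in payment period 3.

$2,670.35

Payment period 1: $9,772.24 +$255.00 interest = $10,027.24; pay $1,554.77 (+ $15.00 fee) → $8,472.47
Payment period 2: $8,472.47 +$221.00 interest = $8,693.47; pay $2,112.56 → $6,580.91
Payment period 3: $6,580.91 +$172.00 interest = $6,752.91; pay $2,670.35 → $4,082.56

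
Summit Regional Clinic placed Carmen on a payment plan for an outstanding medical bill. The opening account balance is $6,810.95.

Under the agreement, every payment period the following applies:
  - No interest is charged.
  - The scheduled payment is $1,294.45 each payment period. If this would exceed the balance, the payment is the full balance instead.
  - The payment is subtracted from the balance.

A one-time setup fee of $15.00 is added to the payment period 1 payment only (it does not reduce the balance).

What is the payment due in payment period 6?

# | Opening | Payment | Fee | End bal
1 | $6,810.95 | $1,294.45 | $15.00 | $5,516.50
2 | $5,516.50 | $1,294.45 | — | $4,222.05
3 | $4,222.05 | $1,294.45 | — | $2,927.60
4 | $2,927.60 | $1,294.45 | — | $1,633.15
5 | $1,633.15 | $1,294.45 | — | $338.70
6 | $338.70 | $338.70 | — | $0.00

$338.70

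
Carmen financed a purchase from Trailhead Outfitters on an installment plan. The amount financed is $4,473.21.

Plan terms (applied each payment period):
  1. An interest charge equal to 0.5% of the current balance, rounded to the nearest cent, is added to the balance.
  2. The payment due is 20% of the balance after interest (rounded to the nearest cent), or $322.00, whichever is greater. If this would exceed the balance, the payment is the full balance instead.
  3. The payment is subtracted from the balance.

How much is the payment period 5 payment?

Payment period 1: $4,473.21 +$22.37 interest = $4,495.58; pay $899.12 → $3,596.46
Payment period 2: $3,596.46 +$17.98 interest = $3,614.44; pay $722.89 → $2,891.55
Payment period 3: $2,891.55 +$14.46 interest = $2,906.01; pay $581.20 → $2,324.81
Payment period 4: $2,324.81 +$11.62 interest = $2,336.43; pay $467.29 → $1,869.14
Payment period 5: $1,869.14 +$9.35 interest = $1,878.49; pay $375.70 → $1,502.79

$375.70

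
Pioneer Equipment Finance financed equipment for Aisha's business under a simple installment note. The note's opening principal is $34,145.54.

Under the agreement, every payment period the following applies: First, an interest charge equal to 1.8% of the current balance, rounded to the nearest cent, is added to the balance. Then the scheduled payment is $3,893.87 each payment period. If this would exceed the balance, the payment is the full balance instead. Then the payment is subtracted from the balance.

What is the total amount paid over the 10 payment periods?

# | Opening | Interest | Payment | End bal
1 | $34,145.54 | $614.62 | $3,893.87 | $30,866.29
2 | $30,866.29 | $555.59 | $3,893.87 | $27,528.01
3 | $27,528.01 | $495.50 | $3,893.87 | $24,129.64
4 | $24,129.64 | $434.33 | $3,893.87 | $20,670.10
5 | $20,670.10 | $372.06 | $3,893.87 | $17,148.29
6 | $17,148.29 | $308.67 | $3,893.87 | $13,563.09
7 | $13,563.09 | $244.14 | $3,893.87 | $9,913.36
8 | $9,913.36 | $178.44 | $3,893.87 | $6,197.93
9 | $6,197.93 | $111.56 | $3,893.87 | $2,415.62
10 | $2,415.62 | $43.48 | $2,459.10 | $0.00
Total paid: $37,503.93

$37,503.93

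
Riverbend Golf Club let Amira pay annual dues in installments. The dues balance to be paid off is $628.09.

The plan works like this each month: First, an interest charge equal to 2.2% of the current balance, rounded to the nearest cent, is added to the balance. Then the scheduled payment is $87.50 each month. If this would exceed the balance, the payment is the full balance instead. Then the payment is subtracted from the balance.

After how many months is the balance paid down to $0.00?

Month 1: opening $628.09; interest $13.82 → $641.91; payment $87.50; balance $554.41
Month 2: opening $554.41; interest $12.20 → $566.61; payment $87.50; balance $479.11
Month 3: opening $479.11; interest $10.54 → $489.65; payment $87.50; balance $402.15
Month 4: opening $402.15; interest $8.85 → $411.00; payment $87.50; balance $323.50
Month 5: opening $323.50; interest $7.12 → $330.62; payment $87.50; balance $243.12
Month 6: opening $243.12; interest $5.35 → $248.47; payment $87.50; balance $160.97
Month 7: opening $160.97; interest $3.54 → $164.51; payment $87.50; balance $77.01
Month 8: opening $77.01; interest $1.69 → $78.70; payment $78.70; balance $0.00
Balance reaches $0.00 in month 8.

8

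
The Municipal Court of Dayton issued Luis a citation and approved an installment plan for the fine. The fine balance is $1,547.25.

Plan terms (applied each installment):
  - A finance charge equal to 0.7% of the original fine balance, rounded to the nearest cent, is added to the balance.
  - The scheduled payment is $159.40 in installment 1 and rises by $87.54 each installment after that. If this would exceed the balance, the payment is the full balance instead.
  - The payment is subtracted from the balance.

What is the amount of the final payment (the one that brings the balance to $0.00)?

Installment 1: $1,547.25 +$10.83 interest = $1,558.08; pay $159.40 → $1,398.68
Installment 2: $1,398.68 +$10.83 interest = $1,409.51; pay $246.94 → $1,162.57
Installment 3: $1,162.57 +$10.83 interest = $1,173.40; pay $334.48 → $838.92
Installment 4: $838.92 +$10.83 interest = $849.75; pay $422.02 → $427.73
Installment 5: $427.73 +$10.83 interest = $438.56; pay $438.56 → $0.00

$438.56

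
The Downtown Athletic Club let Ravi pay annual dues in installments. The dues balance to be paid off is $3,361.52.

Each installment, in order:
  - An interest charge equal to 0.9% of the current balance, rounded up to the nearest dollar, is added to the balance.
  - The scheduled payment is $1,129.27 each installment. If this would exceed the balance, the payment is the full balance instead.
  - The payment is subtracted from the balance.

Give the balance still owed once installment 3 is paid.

Installment 1: $3,361.52 +$31.00 interest = $3,392.52; pay $1,129.27 → $2,263.25
Installment 2: $2,263.25 +$21.00 interest = $2,284.25; pay $1,129.27 → $1,154.98
Installment 3: $1,154.98 +$11.00 interest = $1,165.98; pay $1,129.27 → $36.71

$36.71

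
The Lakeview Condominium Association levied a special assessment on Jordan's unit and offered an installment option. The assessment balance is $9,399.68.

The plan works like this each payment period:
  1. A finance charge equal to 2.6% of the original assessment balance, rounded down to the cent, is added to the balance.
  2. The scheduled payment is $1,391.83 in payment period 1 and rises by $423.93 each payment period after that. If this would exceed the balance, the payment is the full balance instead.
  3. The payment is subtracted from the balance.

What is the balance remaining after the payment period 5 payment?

$0.00

Payment period 1: opening $9,399.68; interest $244.39 → $9,644.07; payment $1,391.83; balance $8,252.24
Payment period 2: opening $8,252.24; interest $244.39 → $8,496.63; payment $1,815.76; balance $6,680.87
Payment period 3: opening $6,680.87; interest $244.39 → $6,925.26; payment $2,239.69; balance $4,685.57
Payment period 4: opening $4,685.57; interest $244.39 → $4,929.96; payment $2,663.62; balance $2,266.34
Payment period 5: opening $2,266.34; interest $244.39 → $2,510.73; payment $2,510.73; balance $0.00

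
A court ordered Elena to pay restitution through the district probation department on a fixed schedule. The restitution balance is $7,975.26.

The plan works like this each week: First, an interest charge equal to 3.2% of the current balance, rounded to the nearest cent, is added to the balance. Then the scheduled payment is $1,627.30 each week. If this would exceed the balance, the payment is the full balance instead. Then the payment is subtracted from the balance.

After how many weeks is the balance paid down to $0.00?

Week 1: opening $7,975.26; interest $255.21 → $8,230.47; payment $1,627.30; balance $6,603.17
Week 2: opening $6,603.17; interest $211.30 → $6,814.47; payment $1,627.30; balance $5,187.17
Week 3: opening $5,187.17; interest $165.99 → $5,353.16; payment $1,627.30; balance $3,725.86
Week 4: opening $3,725.86; interest $119.23 → $3,845.09; payment $1,627.30; balance $2,217.79
Week 5: opening $2,217.79; interest $70.97 → $2,288.76; payment $1,627.30; balance $661.46
Week 6: opening $661.46; interest $21.17 → $682.63; payment $682.63; balance $0.00
Balance reaches $0.00 in week 6.

6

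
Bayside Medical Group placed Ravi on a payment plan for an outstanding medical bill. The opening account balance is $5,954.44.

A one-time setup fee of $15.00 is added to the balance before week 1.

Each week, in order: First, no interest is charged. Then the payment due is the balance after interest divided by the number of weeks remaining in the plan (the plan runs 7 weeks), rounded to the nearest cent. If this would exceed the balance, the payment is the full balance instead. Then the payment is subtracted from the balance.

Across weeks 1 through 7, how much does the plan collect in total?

Week 1: $5,969.44 − $852.78 → $5,116.66
Week 2: $5,116.66 − $852.78 → $4,263.88
Week 3: $4,263.88 − $852.78 → $3,411.10
Week 4: $3,411.10 − $852.78 → $2,558.32
Week 5: $2,558.32 − $852.77 → $1,705.55
Week 6: $1,705.55 − $852.78 → $852.77
Week 7: $852.77 − $852.77 → $0.00
Total paid: $5,969.44

$5,969.44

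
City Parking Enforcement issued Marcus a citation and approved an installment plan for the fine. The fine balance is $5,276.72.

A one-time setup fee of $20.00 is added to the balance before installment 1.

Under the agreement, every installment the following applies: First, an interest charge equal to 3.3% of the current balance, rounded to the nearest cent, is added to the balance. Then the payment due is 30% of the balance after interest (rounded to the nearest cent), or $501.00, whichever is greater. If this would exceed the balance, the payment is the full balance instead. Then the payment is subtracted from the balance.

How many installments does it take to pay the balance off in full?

8

Installment 1: opening $5,296.72; interest $174.79 → $5,471.51; payment $1,641.45; balance $3,830.06
Installment 2: opening $3,830.06; interest $126.39 → $3,956.45; payment $1,186.94; balance $2,769.51
Installment 3: opening $2,769.51; interest $91.39 → $2,860.90; payment $858.27; balance $2,002.63
Installment 4: opening $2,002.63; interest $66.09 → $2,068.72; payment $620.62; balance $1,448.10
Installment 5: opening $1,448.10; interest $47.79 → $1,495.89; payment $501.00; balance $994.89
Installment 6: opening $994.89; interest $32.83 → $1,027.72; payment $501.00; balance $526.72
Installment 7: opening $526.72; interest $17.38 → $544.10; payment $501.00; balance $43.10
Installment 8: opening $43.10; interest $1.42 → $44.52; payment $44.52; balance $0.00
Balance reaches $0.00 in installment 8.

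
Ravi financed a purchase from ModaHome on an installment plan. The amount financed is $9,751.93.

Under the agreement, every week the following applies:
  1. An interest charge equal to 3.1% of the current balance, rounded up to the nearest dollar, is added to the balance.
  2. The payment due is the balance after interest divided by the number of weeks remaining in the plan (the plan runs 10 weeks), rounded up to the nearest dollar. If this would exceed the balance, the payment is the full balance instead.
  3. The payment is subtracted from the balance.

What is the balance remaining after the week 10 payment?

Week 1: $9,751.93 +$303.00 interest = $10,054.93; pay $1,006.00 → $9,048.93
Week 2: $9,048.93 +$281.00 interest = $9,329.93; pay $1,037.00 → $8,292.93
Week 3: $8,292.93 +$258.00 interest = $8,550.93; pay $1,069.00 → $7,481.93
Week 4: $7,481.93 +$232.00 interest = $7,713.93; pay $1,102.00 → $6,611.93
Week 5: $6,611.93 +$205.00 interest = $6,816.93; pay $1,137.00 → $5,679.93
Week 6: $5,679.93 +$177.00 interest = $5,856.93; pay $1,172.00 → $4,684.93
Week 7: $4,684.93 +$146.00 interest = $4,830.93; pay $1,208.00 → $3,622.93
Week 8: $3,622.93 +$113.00 interest = $3,735.93; pay $1,246.00 → $2,489.93
Week 9: $2,489.93 +$78.00 interest = $2,567.93; pay $1,284.00 → $1,283.93
Week 10: $1,283.93 +$40.00 interest = $1,323.93; pay $1,323.93 → $0.00

$0.00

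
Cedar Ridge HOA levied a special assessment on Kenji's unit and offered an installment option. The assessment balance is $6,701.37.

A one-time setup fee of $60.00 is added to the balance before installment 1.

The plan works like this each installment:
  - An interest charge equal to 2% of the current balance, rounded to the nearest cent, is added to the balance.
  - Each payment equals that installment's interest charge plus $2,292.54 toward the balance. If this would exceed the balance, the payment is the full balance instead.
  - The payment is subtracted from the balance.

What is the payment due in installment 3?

$2,219.82

Installment 1: $6,761.37 +$135.23 interest = $6,896.60; pay $2,427.77 → $4,468.83
Installment 2: $4,468.83 +$89.38 interest = $4,558.21; pay $2,381.92 → $2,176.29
Installment 3: $2,176.29 +$43.53 interest = $2,219.82; pay $2,219.82 → $0.00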